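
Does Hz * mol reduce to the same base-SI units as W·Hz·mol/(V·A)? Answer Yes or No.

Yes

Left side:
  Hz = 1/s = s⁻¹ (frequency is cycles per second).
  Combining: Hz·mol = s⁻¹ · mol = s⁻¹·mol.
Right side:
  W = J/s (power = energy per time),
      = kg·m²·s⁻³.
  Hz = 1/s = s⁻¹ (frequency is cycles per second).
  V = W/A (potential = power per current),
      = kg·m²·s⁻³·A⁻¹.
  So V⁻¹ = kg⁻¹·m⁻²·s³·A.
  Combining: W·Hz·V⁻¹·mol·A⁻¹ = (kg·m²·s⁻³) · s⁻¹ · (kg⁻¹·m⁻²·s³·A) · mol · A⁻¹ = s⁻¹·mol.
Both reduce to s⁻¹·mol.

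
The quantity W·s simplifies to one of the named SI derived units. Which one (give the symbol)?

J

W = J/s (power = energy per time),
    = kg·m²·s⁻³.
Combining: W·s = (kg·m²·s⁻³) · s = kg·m²·s⁻².
kg·m²·s⁻² is the base-SI form of the joule.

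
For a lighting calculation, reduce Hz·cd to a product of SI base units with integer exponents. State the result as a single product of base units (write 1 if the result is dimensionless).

Hz = s⁻¹.
Combining: Hz·cd = s⁻¹ · cd = s⁻¹·cd.

s⁻¹·cd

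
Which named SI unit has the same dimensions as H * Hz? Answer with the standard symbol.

Ω

H = kg·m²·s⁻²·A⁻².
Hz = s⁻¹.
Combining: H·Hz = (kg·m²·s⁻²·A⁻²) · s⁻¹ = kg·m²·s⁻³·A⁻².
kg·m²·s⁻³·A⁻² is the base-SI form of the ohm.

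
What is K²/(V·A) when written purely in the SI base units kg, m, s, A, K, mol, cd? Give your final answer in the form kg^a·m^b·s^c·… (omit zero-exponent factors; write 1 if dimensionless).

kg⁻¹·m⁻²·s³·K²

V = kg·m²·s⁻³·A⁻¹.
So V⁻¹ = kg⁻¹·m⁻²·s³·A.
Combining: K²·V⁻¹·A⁻¹ = K² · (kg⁻¹·m⁻²·s³·A) · A⁻¹ = kg⁻¹·m⁻²·s³·K².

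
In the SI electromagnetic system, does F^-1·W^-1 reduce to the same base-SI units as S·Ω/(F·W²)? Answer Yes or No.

Left side:
  F = C/V (capacitance = charge per voltage),
      = A·s/(kg·m²·s⁻³·A⁻¹) (substituting C and V),
      = kg⁻¹·m⁻²·s⁴·A².
  So F⁻¹ = kg·m²·s⁻⁴·A⁻².
  W = J/s (power = energy per time),
      = kg·m²·s⁻³.
  So W⁻¹ = kg⁻¹·m⁻²·s³.
  Combining: F⁻¹·W⁻¹ = (kg·m²·s⁻⁴·A⁻²) · (kg⁻¹·m⁻²·s³) = s⁻¹·A⁻².
Right side:
  S = 1/Ω (conductance is reciprocal resistance),
      = kg⁻¹·m⁻²·s³·A².
  Ω = V/A (resistance = voltage per current),
      = kg·m²·s⁻³·A⁻².
  F = C/V (capacitance = charge per voltage),
      = A·s/(kg·m²·s⁻³·A⁻¹) (substituting C and V),
      = kg⁻¹·m⁻²·s⁴·A².
  So F⁻¹ = kg·m²·s⁻⁴·A⁻².
  W = J/s (power = energy per time),
      = kg·m²·s⁻³.
  So W⁻² = kg⁻²·m⁻⁴·s⁶.
  Combining: S·Ω·F⁻¹·W⁻² = (kg⁻¹·m⁻²·s³·A²) · (kg·m²·s⁻³·A⁻²) · (kg·m²·s⁻⁴·A⁻²) · (kg⁻²·m⁻⁴·s⁶) = kg⁻¹·m⁻²·s²·A⁻².
Left is s⁻¹·A⁻²; right is kg⁻¹·m⁻²·s²·A⁻² — different.

No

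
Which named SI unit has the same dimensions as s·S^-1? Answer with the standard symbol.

H

S = kg⁻¹·m⁻²·s³·A².
So S⁻¹ = kg·m²·s⁻³·A⁻².
Combining: s·S⁻¹ = s · (kg·m²·s⁻³·A⁻²) = kg·m²·s⁻²·A⁻².
kg·m²·s⁻²·A⁻² is the base-SI form of the henry.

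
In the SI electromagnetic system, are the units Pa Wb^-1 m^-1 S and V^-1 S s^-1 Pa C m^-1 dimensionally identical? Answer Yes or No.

No

Left side:
  Pa = N/m² (pressure = force per area),
      = kg·m⁻¹·s⁻².
  Wb = V·s (flux: a volt is a weber per second),
      = kg·m²·s⁻²·A⁻¹.
  So Wb⁻¹ = kg⁻¹·m⁻²·s²·A.
  S = 1/Ω (conductance is reciprocal resistance),
      = kg⁻¹·m⁻²·s³·A².
  Combining: Pa·Wb⁻¹·m⁻¹·S = (kg·m⁻¹·s⁻²) · (kg⁻¹·m⁻²·s²·A) · m⁻¹ · (kg⁻¹·m⁻²·s³·A²) = kg⁻¹·m⁻⁶·s³·A³.
Right side:
  V = W/A (potential = power per current),
      = kg·m²·s⁻³·A⁻¹.
  So V⁻¹ = kg⁻¹·m⁻²·s³·A.
  S = 1/Ω (conductance is reciprocal resistance),
      = kg⁻¹·m⁻²·s³·A².
  Pa = N/m² (pressure = force per area),
      = kg·m⁻¹·s⁻².
  C = A·s = s·A (charge = current × time).
  Combining: V⁻¹·S·s⁻¹·Pa·C·m⁻¹ = (kg⁻¹·m⁻²·s³·A) · (kg⁻¹·m⁻²·s³·A²) · s⁻¹ · (kg·m⁻¹·s⁻²) · (s·A) · m⁻¹ = kg⁻¹·m⁻⁶·s⁴·A⁴.
Left is kg⁻¹·m⁻⁶·s³·A³; right is kg⁻¹·m⁻⁶·s⁴·A⁴ — different.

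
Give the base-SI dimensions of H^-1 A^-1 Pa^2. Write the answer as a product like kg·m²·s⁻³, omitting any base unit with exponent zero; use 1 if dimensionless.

kg·m⁻⁴·s⁻²·A

H = kg·m²·s⁻²·A⁻².
So H⁻¹ = kg⁻¹·m⁻²·s²·A².
Pa = kg·m⁻¹·s⁻².
So Pa² = kg²·m⁻²·s⁻⁴.
Combining: H⁻¹·A⁻¹·Pa² = (kg⁻¹·m⁻²·s²·A²) · A⁻¹ · (kg²·m⁻²·s⁻⁴) = kg·m⁻⁴·s⁻²·A.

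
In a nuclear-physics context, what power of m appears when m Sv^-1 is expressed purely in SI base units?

-1

Sv = m²·s⁻².
So Sv⁻¹ = m⁻²·s².
Combining: m·Sv⁻¹ = m · (m⁻²·s²) = m⁻¹·s².
The exponent of m is -1.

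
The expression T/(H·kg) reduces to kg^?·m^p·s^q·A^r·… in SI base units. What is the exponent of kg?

H = Wb/A (inductance = flux per current),
    = kg·m²·s⁻²·A⁻².
So H⁻¹ = kg⁻¹·m⁻²·s²·A².
T = Wb/m² (flux density = flux per area),
    = kg·s⁻²·A⁻¹.
Combining: H⁻¹·T·kg⁻¹ = (kg⁻¹·m⁻²·s²·A²) · (kg·s⁻²·A⁻¹) · kg⁻¹ = kg⁻¹·m⁻²·A.
The exponent of kg is -1.

-1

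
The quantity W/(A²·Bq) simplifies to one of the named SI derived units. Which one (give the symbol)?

Bq = 1/s = s⁻¹ (activity is decays per second).
So Bq⁻¹ = s.
W = J/s (power = energy per time),
    = kg·m²·s⁻³.
Combining: A⁻²·Bq⁻¹·W = A⁻² · s · (kg·m²·s⁻³) = kg·m²·s⁻²·A⁻².
kg·m²·s⁻²·A⁻² is the base-SI form of the henry.

H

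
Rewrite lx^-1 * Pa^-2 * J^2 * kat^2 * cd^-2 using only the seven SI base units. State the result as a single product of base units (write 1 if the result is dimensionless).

lx = lm/m² (illuminance = luminous flux per area),
    = m⁻²·cd.
So lx⁻¹ = m²·cd⁻¹.
Pa = N/m² (pressure = force per area),
    = kg·m⁻¹·s⁻².
So Pa⁻² = kg⁻²·m²·s⁴.
J = N·m (work = force × distance),
    = kg·m²·s⁻².
So J² = kg²·m⁴·s⁻⁴.
kat = mol/s = s⁻¹·mol (catalytic activity).
So kat² = s⁻²·mol².
Combining: lx⁻¹·Pa⁻²·J²·kat²·cd⁻² = (m²·cd⁻¹) · (kg⁻²·m²·s⁴) · (kg²·m⁴·s⁻⁴) · (s⁻²·mol²) · cd⁻² = m⁸·s⁻²·mol²·cd⁻³.

m⁸·s⁻²·mol²·cd⁻³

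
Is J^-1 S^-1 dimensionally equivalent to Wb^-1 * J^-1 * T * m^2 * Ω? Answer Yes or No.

Left side:
  J = kg·m²·s⁻².
  So J⁻¹ = kg⁻¹·m⁻²·s².
  S = kg⁻¹·m⁻²·s³·A².
  So S⁻¹ = kg·m²·s⁻³·A⁻².
  Combining: J⁻¹·S⁻¹ = (kg⁻¹·m⁻²·s²) · (kg·m²·s⁻³·A⁻²) = s⁻¹·A⁻².
Right side:
  Wb = V·s (flux: a volt is a weber per second),
      = kg·m²·s⁻²·A⁻¹.
  So Wb⁻¹ = kg⁻¹·m⁻²·s²·A.
  J = N·m (work = force × distance),
      = kg·m²·s⁻².
  So J⁻¹ = kg⁻¹·m⁻²·s².
  T = Wb/m² (flux density = flux per area),
      = kg·s⁻²·A⁻¹.
  Ω = V/A (resistance = voltage per current),
      = kg·m²·s⁻³·A⁻².
  Combining: Wb⁻¹·J⁻¹·T·m²·Ω = (kg⁻¹·m⁻²·s²·A) · (kg⁻¹·m⁻²·s²) · (kg·s⁻²·A⁻¹) · m² · (kg·m²·s⁻³·A⁻²) = s⁻¹·A⁻².
Both reduce to s⁻¹·A⁻².

Yes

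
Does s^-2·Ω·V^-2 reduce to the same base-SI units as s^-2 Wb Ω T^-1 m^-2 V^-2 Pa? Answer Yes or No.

No

Left side:
  Ω = V/A (resistance = voltage per current),
      = kg·m²·s⁻³·A⁻².
  V = W/A (potential = power per current),
      = kg·m²·s⁻³·A⁻¹.
  So V⁻² = kg⁻²·m⁻⁴·s⁶·A².
  Combining: s⁻²·Ω·V⁻² = s⁻² · (kg·m²·s⁻³·A⁻²) · (kg⁻²·m⁻⁴·s⁶·A²) = kg⁻¹·m⁻²·s.
Right side:
  Wb = kg·m²·s⁻²·A⁻¹.
  Ω = kg·m²·s⁻³·A⁻².
  T = kg·s⁻²·A⁻¹.
  So T⁻¹ = kg⁻¹·s²·A.
  V = kg·m²·s⁻³·A⁻¹.
  So V⁻² = kg⁻²·m⁻⁴·s⁶·A².
  Pa = kg·m⁻¹·s⁻².
  Combining: s⁻²·Wb·Ω·T⁻¹·m⁻²·V⁻²·Pa = s⁻² · (kg·m²·s⁻²·A⁻¹) · (kg·m²·s⁻³·A⁻²) · (kg⁻¹·s²·A) · m⁻² · (kg⁻²·m⁻⁴·s⁶·A²) · (kg·m⁻¹·s⁻²) = m⁻³·s⁻¹.
Left is kg⁻¹·m⁻²·s; right is m⁻³·s⁻¹ — different.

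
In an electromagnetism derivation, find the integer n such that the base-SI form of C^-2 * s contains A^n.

C = s·A.
So C⁻² = s⁻²·A⁻².
Combining: C⁻²·s = (s⁻²·A⁻²) · s = s⁻¹·A⁻².
The exponent of A is -2.

-2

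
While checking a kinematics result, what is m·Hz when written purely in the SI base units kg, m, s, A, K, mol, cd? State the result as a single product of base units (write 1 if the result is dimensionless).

m·s⁻¹

Hz = s⁻¹.
Combining: m·Hz = m · s⁻¹ = m·s⁻¹.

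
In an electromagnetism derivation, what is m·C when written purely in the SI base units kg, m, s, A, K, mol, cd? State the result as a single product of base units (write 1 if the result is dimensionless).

m·s·A

C = A·s = s·A (charge = current × time).
Combining: m·C = m · (s·A) = m·s·A.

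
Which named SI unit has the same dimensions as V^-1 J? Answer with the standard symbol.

V = kg·m²·s⁻³·A⁻¹.
So V⁻¹ = kg⁻¹·m⁻²·s³·A.
J = kg·m²·s⁻².
Combining: V⁻¹·J = (kg⁻¹·m⁻²·s³·A) · (kg·m²·s⁻²) = s·A.
s·A is the base-SI form of the coulomb.

C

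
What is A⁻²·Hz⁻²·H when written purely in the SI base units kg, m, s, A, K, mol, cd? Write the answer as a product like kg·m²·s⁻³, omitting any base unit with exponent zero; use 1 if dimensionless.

kg·m²·A⁻⁴

Hz = s⁻¹.
So Hz⁻² = s².
H = kg·m²·s⁻²·A⁻².
Combining: A⁻²·Hz⁻²·H = A⁻² · s² · (kg·m²·s⁻²·A⁻²) = kg·m²·A⁻⁴.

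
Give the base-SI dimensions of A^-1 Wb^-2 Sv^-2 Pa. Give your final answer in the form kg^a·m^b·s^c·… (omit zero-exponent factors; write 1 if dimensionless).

kg⁻¹·m⁻⁹·s⁶·A

Wb = kg·m²·s⁻²·A⁻¹.
So Wb⁻² = kg⁻²·m⁻⁴·s⁴·A².
Sv = m²·s⁻².
So Sv⁻² = m⁻⁴·s⁴.
Pa = kg·m⁻¹·s⁻².
Combining: A⁻¹·Wb⁻²·Sv⁻²·Pa = A⁻¹ · (kg⁻²·m⁻⁴·s⁴·A²) · (m⁻⁴·s⁴) · (kg·m⁻¹·s⁻²) = kg⁻¹·m⁻⁹·s⁶·A.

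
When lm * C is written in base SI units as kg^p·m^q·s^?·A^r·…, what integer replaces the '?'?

1

lm = cd.
C = s·A.
Combining: lm·C = cd · (s·A) = s·A·cd.
The exponent of s is 1.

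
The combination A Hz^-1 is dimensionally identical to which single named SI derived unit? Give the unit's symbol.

C

Hz = 1/s = s⁻¹ (frequency is cycles per second).
So Hz⁻¹ = s.
Combining: A·Hz⁻¹ = A · s = s·A.
s·A is the base-SI form of the coulomb.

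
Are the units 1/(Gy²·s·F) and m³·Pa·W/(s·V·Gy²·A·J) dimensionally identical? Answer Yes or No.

Left side:
  Gy = m²·s⁻².
  So Gy⁻² = m⁻⁴·s⁴.
  F = kg⁻¹·m⁻²·s⁴·A².
  So F⁻¹ = kg·m²·s⁻⁴·A⁻².
  Combining: Gy⁻²·s⁻¹·F⁻¹ = (m⁻⁴·s⁴) · s⁻¹ · (kg·m²·s⁻⁴·A⁻²) = kg·m⁻²·s⁻¹·A⁻².
Right side:
  V = W/A (potential = power per current),
      = kg·m²·s⁻³·A⁻¹.
  So V⁻¹ = kg⁻¹·m⁻²·s³·A.
  Gy = J/kg (absorbed dose = energy per mass),
      = m²·s⁻².
  So Gy⁻² = m⁻⁴·s⁴.
  Pa = N/m² (pressure = force per area),
      = kg·m⁻¹·s⁻².
  W = J/s (power = energy per time),
      = kg·m²·s⁻³.
  J = N·m (work = force × distance),
      = kg·m²·s⁻².
  So J⁻¹ = kg⁻¹·m⁻²·s².
  Combining: s⁻¹·V⁻¹·m³·Gy⁻²·Pa·W·A⁻¹·J⁻¹ = s⁻¹ · (kg⁻¹·m⁻²·s³·A) · m³ · (m⁻⁴·s⁴) · (kg·m⁻¹·s⁻²) · (kg·m²·s⁻³) · A⁻¹ · (kg⁻¹·m⁻²·s²) = m⁻⁴·s³.
Left is kg·m⁻²·s⁻¹·A⁻²; right is m⁻⁴·s³ — different.

No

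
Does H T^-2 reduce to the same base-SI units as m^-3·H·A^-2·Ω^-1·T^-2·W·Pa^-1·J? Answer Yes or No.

Left side:
  H = Wb/A (inductance = flux per current),
      = kg·m²·s⁻²·A⁻².
  T = Wb/m² (flux density = flux per area),
      = kg·s⁻²·A⁻¹.
  So T⁻² = kg⁻²·s⁴·A².
  Combining: H·T⁻² = (kg·m²·s⁻²·A⁻²) · (kg⁻²·s⁴·A²) = kg⁻¹·m²·s².
Right side:
  H = Wb/A (inductance = flux per current),
      = kg·m²·s⁻²·A⁻².
  Ω = V/A (resistance = voltage per current),
      = kg·m²·s⁻³·A⁻².
  So Ω⁻¹ = kg⁻¹·m⁻²·s³·A².
  T = Wb/m² (flux density = flux per area),
      = kg·s⁻²·A⁻¹.
  So T⁻² = kg⁻²·s⁴·A².
  W = J/s (power = energy per time),
      = kg·m²·s⁻³.
  Pa = N/m² (pressure = force per area),
      = kg·m⁻¹·s⁻².
  So Pa⁻¹ = kg⁻¹·m·s².
  J = N·m (work = force × distance),
      = kg·m²·s⁻².
  Combining: m⁻³·H·A⁻²·Ω⁻¹·T⁻²·W·Pa⁻¹·J = m⁻³ · (kg·m²·s⁻²·A⁻²) · A⁻² · (kg⁻¹·m⁻²·s³·A²) · (kg⁻²·s⁴·A²) · (kg·m²·s⁻³) · (kg⁻¹·m·s²) · (kg·m²·s⁻²) = kg⁻¹·m²·s².
Both reduce to kg⁻¹·m²·s².

Yes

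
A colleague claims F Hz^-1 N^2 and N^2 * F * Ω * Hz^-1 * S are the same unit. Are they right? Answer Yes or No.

Yes

Left side:
  F = C/V (capacitance = charge per voltage),
      = A·s/(kg·m²·s⁻³·A⁻¹) (substituting C and V),
      = kg⁻¹·m⁻²·s⁴·A².
  Hz = 1/s = s⁻¹ (frequency is cycles per second).
  So Hz⁻¹ = s.
  N = kg·m/s² = kg·m·s⁻² (force = mass × acceleration).
  So N² = kg²·m²·s⁻⁴.
  Combining: F·Hz⁻¹·N² = (kg⁻¹·m⁻²·s⁴·A²) · s · (kg²·m²·s⁻⁴) = kg·s·A².
Right side:
  N = kg·m/s² = kg·m·s⁻² (force = mass × acceleration).
  So N² = kg²·m²·s⁻⁴.
  F = C/V (capacitance = charge per voltage),
      = A·s/(kg·m²·s⁻³·A⁻¹) (substituting C and V),
      = kg⁻¹·m⁻²·s⁴·A².
  Ω = V/A (resistance = voltage per current),
      = kg·m²·s⁻³·A⁻².
  Hz = 1/s = s⁻¹ (frequency is cycles per second).
  So Hz⁻¹ = s.
  S = 1/Ω (conductance is reciprocal resistance),
      = kg⁻¹·m⁻²·s³·A².
  Combining: N²·F·Ω·Hz⁻¹·S = (kg²·m²·s⁻⁴) · (kg⁻¹·m⁻²·s⁴·A²) · (kg·m²·s⁻³·A⁻²) · s · (kg⁻¹·m⁻²·s³·A²) = kg·s·A².
Both reduce to kg·s·A².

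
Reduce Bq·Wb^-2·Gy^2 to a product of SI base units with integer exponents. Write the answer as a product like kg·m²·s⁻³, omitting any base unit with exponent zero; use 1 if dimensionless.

kg⁻²·s⁻¹·A²

Bq = 1/s = s⁻¹ (activity is decays per second).
Wb = V·s (flux: a volt is a weber per second),
    = kg·m²·s⁻²·A⁻¹.
So Wb⁻² = kg⁻²·m⁻⁴·s⁴·A².
Gy = J/kg (absorbed dose = energy per mass),
    = m²·s⁻².
So Gy² = m⁴·s⁻⁴.
Combining: Bq·Wb⁻²·Gy² = s⁻¹ · (kg⁻²·m⁻⁴·s⁴·A²) · (m⁴·s⁻⁴) = kg⁻²·s⁻¹·A².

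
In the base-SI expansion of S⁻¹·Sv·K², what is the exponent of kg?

1

S = kg⁻¹·m⁻²·s³·A².
So S⁻¹ = kg·m²·s⁻³·A⁻².
Sv = m²·s⁻².
Combining: S⁻¹·Sv·K² = (kg·m²·s⁻³·A⁻²) · (m²·s⁻²) · K² = kg·m⁴·s⁻⁵·A⁻²·K².
The exponent of kg is 1.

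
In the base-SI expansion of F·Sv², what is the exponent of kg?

-1

F = C/V (capacitance = charge per voltage),
    = A·s/(kg·m²·s⁻³·A⁻¹) (substituting C and V),
    = kg⁻¹·m⁻²·s⁴·A².
Sv = J/kg (equivalent dose = energy per mass),
    = m²·s⁻².
So Sv² = m⁴·s⁻⁴.
Combining: F·Sv² = (kg⁻¹·m⁻²·s⁴·A²) · (m⁴·s⁻⁴) = kg⁻¹·m²·A².
The exponent of kg is -1.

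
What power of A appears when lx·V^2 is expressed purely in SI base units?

-2

lx = m⁻²·cd.
V = kg·m²·s⁻³·A⁻¹.
So V² = kg²·m⁴·s⁻⁶·A⁻².
Combining: lx·V² = (m⁻²·cd) · (kg²·m⁴·s⁻⁶·A⁻²) = kg²·m²·s⁻⁶·A⁻²·cd.
The exponent of A is -2.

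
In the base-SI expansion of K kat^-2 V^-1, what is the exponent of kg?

-1

kat = s⁻¹·mol.
So kat⁻² = s²·mol⁻².
V = kg·m²·s⁻³·A⁻¹.
So V⁻¹ = kg⁻¹·m⁻²·s³·A.
Combining: K·kat⁻²·V⁻¹ = K · (s²·mol⁻²) · (kg⁻¹·m⁻²·s³·A) = kg⁻¹·m⁻²·s⁵·A·K·mol⁻².
The exponent of kg is -1.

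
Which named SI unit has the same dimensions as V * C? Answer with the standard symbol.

J

V = W/A (potential = power per current),
    = kg·m²·s⁻³·A⁻¹.
C = A·s = s·A (charge = current × time).
Combining: V·C = (kg·m²·s⁻³·A⁻¹) · (s·A) = kg·m²·s⁻².
kg·m²·s⁻² is the base-SI form of the joule.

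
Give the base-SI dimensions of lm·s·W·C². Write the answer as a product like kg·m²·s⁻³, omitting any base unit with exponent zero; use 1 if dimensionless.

lm = cd.
W = kg·m²·s⁻³.
C = s·A.
So C² = s²·A².
Combining: lm·s·W·C² = cd · s · (kg·m²·s⁻³) · (s²·A²) = kg·m²·A²·cd.

kg·m²·A²·cd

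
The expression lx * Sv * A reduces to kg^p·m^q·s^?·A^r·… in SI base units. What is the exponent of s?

lx = lm/m² (illuminance = luminous flux per area),
    = m⁻²·cd.
Sv = J/kg (equivalent dose = energy per mass),
    = m²·s⁻².
Combining: lx·Sv·A = (m⁻²·cd) · (m²·s⁻²) · A = s⁻²·A·cd.
The exponent of s is -2.

-2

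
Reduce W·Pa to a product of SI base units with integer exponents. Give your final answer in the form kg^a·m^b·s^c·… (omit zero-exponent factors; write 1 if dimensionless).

kg²·m·s⁻⁵

W = J/s (power = energy per time),
    = kg·m²·s⁻³.
Pa = N/m² (pressure = force per area),
    = kg·m⁻¹·s⁻².
Combining: W·Pa = (kg·m²·s⁻³) · (kg·m⁻¹·s⁻²) = kg²·m·s⁻⁵.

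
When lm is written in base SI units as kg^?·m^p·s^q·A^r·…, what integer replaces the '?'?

lm = cd·sr = cd (luminous flux; sr is dimensionless).
The exponent of kg is 0.

0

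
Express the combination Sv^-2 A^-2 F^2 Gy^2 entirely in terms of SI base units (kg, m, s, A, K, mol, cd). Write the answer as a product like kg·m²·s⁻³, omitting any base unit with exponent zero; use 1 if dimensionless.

kg⁻²·m⁻⁴·s⁸·A²

Sv = J/kg (equivalent dose = energy per mass),
    = m²·s⁻².
So Sv⁻² = m⁻⁴·s⁴.
F = C/V (capacitance = charge per voltage),
    = A·s/(kg·m²·s⁻³·A⁻¹) (substituting C and V),
    = kg⁻¹·m⁻²·s⁴·A².
So F² = kg⁻²·m⁻⁴·s⁸·A⁴.
Gy = J/kg (absorbed dose = energy per mass),
    = m²·s⁻².
So Gy² = m⁴·s⁻⁴.
Combining: Sv⁻²·A⁻²·F²·Gy² = (m⁻⁴·s⁴) · A⁻² · (kg⁻²·m⁻⁴·s⁸·A⁴) · (m⁴·s⁻⁴) = kg⁻²·m⁻⁴·s⁸·A².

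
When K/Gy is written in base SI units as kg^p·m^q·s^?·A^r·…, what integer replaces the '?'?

Gy = m²·s⁻².
So Gy⁻¹ = m⁻²·s².
Combining: Gy⁻¹·K = (m⁻²·s²) · K = m⁻²·s²·K.
The exponent of s is 2.

2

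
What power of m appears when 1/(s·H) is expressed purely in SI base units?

-2

H = Wb/A (inductance = flux per current),
    = kg·m²·s⁻²·A⁻².
So H⁻¹ = kg⁻¹·m⁻²·s²·A².
Combining: s⁻¹·H⁻¹ = s⁻¹ · (kg⁻¹·m⁻²·s²·A²) = kg⁻¹·m⁻²·s·A².
The exponent of m is -2.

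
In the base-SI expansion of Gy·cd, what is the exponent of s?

Gy = J/kg (absorbed dose = energy per mass),
    = m²·s⁻².
Combining: Gy·cd = (m²·s⁻²) · cd = m²·s⁻²·cd.
The exponent of s is -2.

-2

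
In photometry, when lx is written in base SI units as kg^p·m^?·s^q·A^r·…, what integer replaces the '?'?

-2

lx = m⁻²·cd.
The exponent of m is -2.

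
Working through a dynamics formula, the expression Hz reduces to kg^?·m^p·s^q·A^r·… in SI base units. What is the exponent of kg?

Hz = s⁻¹.
The exponent of kg is 0.

0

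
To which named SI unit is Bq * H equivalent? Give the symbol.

Bq = 1/s = s⁻¹ (activity is decays per second).
H = Wb/A (inductance = flux per current),
    = kg·m²·s⁻²·A⁻².
Combining: Bq·H = s⁻¹ · (kg·m²·s⁻²·A⁻²) = kg·m²·s⁻³·A⁻².
kg·m²·s⁻³·A⁻² is the base-SI form of the ohm.

Ω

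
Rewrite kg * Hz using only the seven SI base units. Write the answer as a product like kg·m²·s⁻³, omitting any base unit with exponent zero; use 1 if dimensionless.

kg·s⁻¹

Hz = s⁻¹.
Combining: kg·Hz = kg · s⁻¹ = kg·s⁻¹.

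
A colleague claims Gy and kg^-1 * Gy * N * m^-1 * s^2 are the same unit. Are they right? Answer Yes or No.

Yes

Left side:
  Gy = J/kg (absorbed dose = energy per mass),
      = m²·s⁻².
Right side:
  Gy = m²·s⁻².
  N = kg·m·s⁻².
  Combining: kg⁻¹·Gy·N·m⁻¹·s² = kg⁻¹ · (m²·s⁻²) · (kg·m·s⁻²) · m⁻¹ · s² = m²·s⁻².
Both reduce to m²·s⁻².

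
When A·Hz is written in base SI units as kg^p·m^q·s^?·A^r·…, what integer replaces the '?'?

Hz = s⁻¹.
Combining: A·Hz = A · s⁻¹ = s⁻¹·A.
The exponent of s is -1.

-1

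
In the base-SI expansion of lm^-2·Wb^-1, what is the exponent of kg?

-1

lm = cd·sr = cd (luminous flux; sr is dimensionless).
So lm⁻² = cd⁻².
Wb = V·s (flux: a volt is a weber per second),
    = kg·m²·s⁻²·A⁻¹.
So Wb⁻¹ = kg⁻¹·m⁻²·s²·A.
Combining: lm⁻²·Wb⁻¹ = cd⁻² · (kg⁻¹·m⁻²·s²·A) = kg⁻¹·m⁻²·s²·A·cd⁻².
The exponent of kg is -1.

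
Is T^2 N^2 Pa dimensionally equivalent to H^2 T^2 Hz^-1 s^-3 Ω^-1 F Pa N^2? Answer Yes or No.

No

Left side:
  T = Wb/m² (flux density = flux per area),
      = kg·s⁻²·A⁻¹.
  So T² = kg²·s⁻⁴·A⁻².
  N = kg·m/s² = kg·m·s⁻² (force = mass × acceleration).
  So N² = kg²·m²·s⁻⁴.
  Pa = N/m² (pressure = force per area),
      = kg·m⁻¹·s⁻².
  Combining: T²·N²·Pa = (kg²·s⁻⁴·A⁻²) · (kg²·m²·s⁻⁴) · (kg·m⁻¹·s⁻²) = kg⁵·m·s⁻¹⁰·A⁻².
Right side:
  H = kg·m²·s⁻²·A⁻².
  So H² = kg²·m⁴·s⁻⁴·A⁻⁴.
  T = kg·s⁻²·A⁻¹.
  So T² = kg²·s⁻⁴·A⁻².
  Hz = s⁻¹.
  So Hz⁻¹ = s.
  Ω = kg·m²·s⁻³·A⁻².
  So Ω⁻¹ = kg⁻¹·m⁻²·s³·A².
  F = kg⁻¹·m⁻²·s⁴·A².
  Pa = kg·m⁻¹·s⁻².
  N = kg·m·s⁻².
  So N² = kg²·m²·s⁻⁴.
  Combining: H²·T²·Hz⁻¹·s⁻³·Ω⁻¹·F·Pa·N² = (kg²·m⁴·s⁻⁴·A⁻⁴) · (kg²·s⁻⁴·A⁻²) · s · s⁻³ · (kg⁻¹·m⁻²·s³·A²) · (kg⁻¹·m⁻²·s⁴·A²) · (kg·m⁻¹·s⁻²) · (kg²·m²·s⁻⁴) = kg⁵·m·s⁻⁹·A⁻².
Left is kg⁵·m·s⁻¹⁰·A⁻²; right is kg⁵·m·s⁻⁹·A⁻² — different.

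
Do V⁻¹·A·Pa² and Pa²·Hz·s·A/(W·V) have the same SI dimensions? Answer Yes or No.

No

Left side:
  V = kg·m²·s⁻³·A⁻¹.
  So V⁻¹ = kg⁻¹·m⁻²·s³·A.
  Pa = kg·m⁻¹·s⁻².
  So Pa² = kg²·m⁻²·s⁻⁴.
  Combining: V⁻¹·A·Pa² = (kg⁻¹·m⁻²·s³·A) · A · (kg²·m⁻²·s⁻⁴) = kg·m⁻⁴·s⁻¹·A².
Right side:
  Pa = kg·m⁻¹·s⁻².
  So Pa² = kg²·m⁻²·s⁻⁴.
  W = kg·m²·s⁻³.
  So W⁻¹ = kg⁻¹·m⁻²·s³.
  Hz = s⁻¹.
  V = kg·m²·s⁻³·A⁻¹.
  So V⁻¹ = kg⁻¹·m⁻²·s³·A.
  Combining: Pa²·W⁻¹·Hz·s·A·V⁻¹ = (kg²·m⁻²·s⁻⁴) · (kg⁻¹·m⁻²·s³) · s⁻¹ · s · A · (kg⁻¹·m⁻²·s³·A) = m⁻⁶·s²·A².
Left is kg·m⁻⁴·s⁻¹·A²; right is m⁻⁶·s²·A² — different.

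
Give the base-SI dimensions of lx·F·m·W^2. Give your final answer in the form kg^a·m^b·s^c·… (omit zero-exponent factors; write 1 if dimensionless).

kg·m·s⁻²·A²·cd

lx = lm/m² (illuminance = luminous flux per area),
    = m⁻²·cd.
F = C/V (capacitance = charge per voltage),
    = A·s/(kg·m²·s⁻³·A⁻¹) (substituting C and V),
    = kg⁻¹·m⁻²·s⁴·A².
W = J/s (power = energy per time),
    = kg·m²·s⁻³.
So W² = kg²·m⁴·s⁻⁶.
Combining: lx·F·m·W² = (m⁻²·cd) · (kg⁻¹·m⁻²·s⁴·A²) · m · (kg²·m⁴·s⁻⁶) = kg·m·s⁻²·A²·cd.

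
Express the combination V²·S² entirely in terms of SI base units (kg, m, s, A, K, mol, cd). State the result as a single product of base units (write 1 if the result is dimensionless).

A²

V = kg·m²·s⁻³·A⁻¹.
So V² = kg²·m⁴·s⁻⁶·A⁻².
S = kg⁻¹·m⁻²·s³·A².
So S² = kg⁻²·m⁻⁴·s⁶·A⁴.
Combining: V²·S² = (kg²·m⁴·s⁻⁶·A⁻²) · (kg⁻²·m⁻⁴·s⁶·A⁴) = A².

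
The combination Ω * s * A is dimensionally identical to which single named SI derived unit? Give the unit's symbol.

Ω = kg·m²·s⁻³·A⁻².
Combining: Ω·s·A = (kg·m²·s⁻³·A⁻²) · s · A = kg·m²·s⁻²·A⁻¹.
kg·m²·s⁻²·A⁻¹ is the base-SI form of the weber.

Wb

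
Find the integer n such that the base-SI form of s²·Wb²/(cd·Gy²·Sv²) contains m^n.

-4

Gy = J/kg (absorbed dose = energy per mass),
    = m²·s⁻².
So Gy⁻² = m⁻⁴·s⁴.
Wb = V·s (flux: a volt is a weber per second),
    = kg·m²·s⁻²·A⁻¹.
So Wb² = kg²·m⁴·s⁻⁴·A⁻².
Sv = J/kg (equivalent dose = energy per mass),
    = m²·s⁻².
So Sv⁻² = m⁻⁴·s⁴.
Combining: s²·cd⁻¹·Gy⁻²·Wb²·Sv⁻² = s² · cd⁻¹ · (m⁻⁴·s⁴) · (kg²·m⁴·s⁻⁴·A⁻²) · (m⁻⁴·s⁴) = kg²·m⁻⁴·s⁶·A⁻²·cd⁻¹.
The exponent of m is -4.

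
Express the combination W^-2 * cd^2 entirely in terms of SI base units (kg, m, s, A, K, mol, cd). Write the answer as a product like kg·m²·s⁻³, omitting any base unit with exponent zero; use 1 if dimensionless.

W = kg·m²·s⁻³.
So W⁻² = kg⁻²·m⁻⁴·s⁶.
Combining: W⁻²·cd² = (kg⁻²·m⁻⁴·s⁶) · cd² = kg⁻²·m⁻⁴·s⁶·cd².

kg⁻²·m⁻⁴·s⁶·cd²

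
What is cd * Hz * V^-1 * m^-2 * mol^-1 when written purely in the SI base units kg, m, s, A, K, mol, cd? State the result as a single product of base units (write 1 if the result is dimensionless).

Hz = s⁻¹.
V = kg·m²·s⁻³·A⁻¹.
So V⁻¹ = kg⁻¹·m⁻²·s³·A.
Combining: cd·Hz·V⁻¹·m⁻²·mol⁻¹ = cd · s⁻¹ · (kg⁻¹·m⁻²·s³·A) · m⁻² · mol⁻¹ = kg⁻¹·m⁻⁴·s²·A·mol⁻¹·cd.

kg⁻¹·m⁻⁴·s²·A·mol⁻¹·cd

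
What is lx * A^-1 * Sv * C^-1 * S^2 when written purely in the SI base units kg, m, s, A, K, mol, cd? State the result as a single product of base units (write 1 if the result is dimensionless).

lx = lm/m² (illuminance = luminous flux per area),
    = m⁻²·cd.
Sv = J/kg (equivalent dose = energy per mass),
    = m²·s⁻².
C = A·s = s·A (charge = current × time).
So C⁻¹ = s⁻¹·A⁻¹.
S = 1/Ω (conductance is reciprocal resistance),
    = kg⁻¹·m⁻²·s³·A².
So S² = kg⁻²·m⁻⁴·s⁶·A⁴.
Combining: lx·A⁻¹·Sv·C⁻¹·S² = (m⁻²·cd) · A⁻¹ · (m²·s⁻²) · (s⁻¹·A⁻¹) · (kg⁻²·m⁻⁴·s⁶·A⁴) = kg⁻²·m⁻⁴·s³·A²·cd.

kg⁻²·m⁻⁴·s³·A²·cd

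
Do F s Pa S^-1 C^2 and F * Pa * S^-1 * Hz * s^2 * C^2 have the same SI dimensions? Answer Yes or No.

Left side:
  F = C/V (capacitance = charge per voltage),
      = A·s/(kg·m²·s⁻³·A⁻¹) (substituting C and V),
      = kg⁻¹·m⁻²·s⁴·A².
  Pa = N/m² (pressure = force per area),
      = kg·m⁻¹·s⁻².
  S = 1/Ω (conductance is reciprocal resistance),
      = kg⁻¹·m⁻²·s³·A².
  So S⁻¹ = kg·m²·s⁻³·A⁻².
  C = A·s = s·A (charge = current × time).
  So C² = s²·A².
  Combining: F·s·Pa·S⁻¹·C² = (kg⁻¹·m⁻²·s⁴·A²) · s · (kg·m⁻¹·s⁻²) · (kg·m²·s⁻³·A⁻²) · (s²·A²) = kg·m⁻¹·s²·A².
Right side:
  F = C/V (capacitance = charge per voltage),
      = A·s/(kg·m²·s⁻³·A⁻¹) (substituting C and V),
      = kg⁻¹·m⁻²·s⁴·A².
  Pa = N/m² (pressure = force per area),
      = kg·m⁻¹·s⁻².
  S = 1/Ω (conductance is reciprocal resistance),
      = kg⁻¹·m⁻²·s³·A².
  So S⁻¹ = kg·m²·s⁻³·A⁻².
  Hz = 1/s = s⁻¹ (frequency is cycles per second).
  C = A·s = s·A (charge = current × time).
  So C² = s²·A².
  Combining: F·Pa·S⁻¹·Hz·s²·C² = (kg⁻¹·m⁻²·s⁴·A²) · (kg·m⁻¹·s⁻²) · (kg·m²·s⁻³·A⁻²) · s⁻¹ · s² · (s²·A²) = kg·m⁻¹·s²·A².
Both reduce to kg·m⁻¹·s²·A².

Yes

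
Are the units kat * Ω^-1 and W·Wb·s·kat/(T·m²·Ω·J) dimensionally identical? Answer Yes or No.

Yes

Left side:
  kat = s⁻¹·mol.
  Ω = kg·m²·s⁻³·A⁻².
  So Ω⁻¹ = kg⁻¹·m⁻²·s³·A².
  Combining: kat·Ω⁻¹ = (s⁻¹·mol) · (kg⁻¹·m⁻²·s³·A²) = kg⁻¹·m⁻²·s²·A²·mol.
Right side:
  T = Wb/m² (flux density = flux per area),
      = kg·s⁻²·A⁻¹.
  So T⁻¹ = kg⁻¹·s²·A.
  W = J/s (power = energy per time),
      = kg·m²·s⁻³.
  Wb = V·s (flux: a volt is a weber per second),
      = kg·m²·s⁻²·A⁻¹.
  Ω = V/A (resistance = voltage per current),
      = kg·m²·s⁻³·A⁻².
  So Ω⁻¹ = kg⁻¹·m⁻²·s³·A².
  J = N·m (work = force × distance),
      = kg·m²·s⁻².
  So J⁻¹ = kg⁻¹·m⁻²·s².
  kat = mol/s = s⁻¹·mol (catalytic activity).
  Combining: T⁻¹·m⁻²·W·Wb·Ω⁻¹·J⁻¹·s·kat = (kg⁻¹·s²·A) · m⁻² · (kg·m²·s⁻³) · (kg·m²·s⁻²·A⁻¹) · (kg⁻¹·m⁻²·s³·A²) · (kg⁻¹·m⁻²·s²) · s · (s⁻¹·mol) = kg⁻¹·m⁻²·s²·A²·mol.
Both reduce to kg⁻¹·m⁻²·s²·A²·mol.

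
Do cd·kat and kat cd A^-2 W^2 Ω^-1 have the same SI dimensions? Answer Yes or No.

No

Left side:
  kat = s⁻¹·mol.
  Combining: cd·kat = cd · (s⁻¹·mol) = s⁻¹·mol·cd.
Right side:
  kat = s⁻¹·mol.
  W = kg·m²·s⁻³.
  So W² = kg²·m⁴·s⁻⁶.
  Ω = kg·m²·s⁻³·A⁻².
  So Ω⁻¹ = kg⁻¹·m⁻²·s³·A².
  Combining: kat·cd·A⁻²·W²·Ω⁻¹ = (s⁻¹·mol) · cd · A⁻² · (kg²·m⁴·s⁻⁶) · (kg⁻¹·m⁻²·s³·A²) = kg·m²·s⁻⁴·mol·cd.
Left is s⁻¹·mol·cd; right is kg·m²·s⁻⁴·mol·cd — different.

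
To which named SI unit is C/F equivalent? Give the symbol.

V

C = A·s = s·A (charge = current × time).
F = C/V (capacitance = charge per voltage),
    = A·s/(kg·m²·s⁻³·A⁻¹) (substituting C and V),
    = kg⁻¹·m⁻²·s⁴·A².
So F⁻¹ = kg·m²·s⁻⁴·A⁻².
Combining: C·F⁻¹ = (s·A) · (kg·m²·s⁻⁴·A⁻²) = kg·m²·s⁻³·A⁻¹.
kg·m²·s⁻³·A⁻¹ is the base-SI form of the volt.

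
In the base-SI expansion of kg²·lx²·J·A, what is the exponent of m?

lx = lm/m² (illuminance = luminous flux per area),
    = m⁻²·cd.
So lx² = m⁻⁴·cd².
J = N·m (work = force × distance),
    = kg·m²·s⁻².
Combining: kg²·lx²·J·A = kg² · (m⁻⁴·cd²) · (kg·m²·s⁻²) · A = kg³·m⁻²·s⁻²·A·cd².
The exponent of m is -2.

-2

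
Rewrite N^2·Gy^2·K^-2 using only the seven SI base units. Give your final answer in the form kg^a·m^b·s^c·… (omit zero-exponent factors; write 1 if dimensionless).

N = kg·m·s⁻².
So N² = kg²·m²·s⁻⁴.
Gy = m²·s⁻².
So Gy² = m⁴·s⁻⁴.
Combining: N²·Gy²·K⁻² = (kg²·m²·s⁻⁴) · (m⁴·s⁻⁴) · K⁻² = kg²·m⁶·s⁻⁸·K⁻².

kg²·m⁶·s⁻⁸·K⁻²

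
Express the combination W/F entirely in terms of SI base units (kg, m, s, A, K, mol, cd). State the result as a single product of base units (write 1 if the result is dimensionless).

kg²·m⁴·s⁻⁷·A⁻²

W = J/s (power = energy per time),
    = kg·m²·s⁻³.
F = C/V (capacitance = charge per voltage),
    = A·s/(kg·m²·s⁻³·A⁻¹) (substituting C and V),
    = kg⁻¹·m⁻²·s⁴·A².
So F⁻¹ = kg·m²·s⁻⁴·A⁻².
Combining: W·F⁻¹ = (kg·m²·s⁻³) · (kg·m²·s⁻⁴·A⁻²) = kg²·m⁴·s⁻⁷·A⁻².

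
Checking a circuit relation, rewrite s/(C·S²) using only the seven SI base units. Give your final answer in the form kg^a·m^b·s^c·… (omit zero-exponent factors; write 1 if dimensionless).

C = A·s = s·A (charge = current × time).
So C⁻¹ = s⁻¹·A⁻¹.
S = 1/Ω (conductance is reciprocal resistance),
    = kg⁻¹·m⁻²·s³·A².
So S⁻² = kg²·m⁴·s⁻⁶·A⁻⁴.
Combining: s·C⁻¹·S⁻² = s · (s⁻¹·A⁻¹) · (kg²·m⁴·s⁻⁶·A⁻⁴) = kg²·m⁴·s⁻⁶·A⁻⁵.

kg²·m⁴·s⁻⁶·A⁻⁵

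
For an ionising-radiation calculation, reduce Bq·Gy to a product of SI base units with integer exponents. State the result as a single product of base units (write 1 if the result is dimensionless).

m²·s⁻³

Bq = s⁻¹.
Gy = m²·s⁻².
Combining: Bq·Gy = s⁻¹ · (m²·s⁻²) = m²·s⁻³.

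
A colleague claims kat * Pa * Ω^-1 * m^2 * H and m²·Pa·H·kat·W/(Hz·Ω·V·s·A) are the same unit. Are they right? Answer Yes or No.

Yes

Left side:
  kat = s⁻¹·mol.
  Pa = kg·m⁻¹·s⁻².
  Ω = kg·m²·s⁻³·A⁻².
  So Ω⁻¹ = kg⁻¹·m⁻²·s³·A².
  H = kg·m²·s⁻²·A⁻².
  Combining: kat·Pa·Ω⁻¹·m²·H = (s⁻¹·mol) · (kg·m⁻¹·s⁻²) · (kg⁻¹·m⁻²·s³·A²) · m² · (kg·m²·s⁻²·A⁻²) = kg·m·s⁻²·mol.
Right side:
  Hz = 1/s = s⁻¹ (frequency is cycles per second).
  So Hz⁻¹ = s.
  Ω = V/A (resistance = voltage per current),
      = kg·m²·s⁻³·A⁻².
  So Ω⁻¹ = kg⁻¹·m⁻²·s³·A².
  V = W/A (potential = power per current),
      = kg·m²·s⁻³·A⁻¹.
  So V⁻¹ = kg⁻¹·m⁻²·s³·A.
  Pa = N/m² (pressure = force per area),
      = kg·m⁻¹·s⁻².
  H = Wb/A (inductance = flux per current),
      = kg·m²·s⁻²·A⁻².
  kat = mol/s = s⁻¹·mol (catalytic activity).
  W = J/s (power = energy per time),
      = kg·m²·s⁻³.
  Combining: Hz⁻¹·Ω⁻¹·V⁻¹·m²·Pa·s⁻¹·A⁻¹·H·kat·W = s · (kg⁻¹·m⁻²·s³·A²) · (kg⁻¹·m⁻²·s³·A) · m² · (kg·m⁻¹·s⁻²) · s⁻¹ · A⁻¹ · (kg·m²·s⁻²·A⁻²) · (s⁻¹·mol) · (kg·m²·s⁻³) = kg·m·s⁻²·mol.
Both reduce to kg·m·s⁻²·mol.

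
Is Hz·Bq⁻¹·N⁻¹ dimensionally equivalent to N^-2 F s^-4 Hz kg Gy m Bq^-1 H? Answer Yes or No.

No

Left side:
  Hz = s⁻¹.
  Bq = s⁻¹.
  So Bq⁻¹ = s.
  N = kg·m·s⁻².
  So N⁻¹ = kg⁻¹·m⁻¹·s².
  Combining: Hz·Bq⁻¹·N⁻¹ = s⁻¹ · s · (kg⁻¹·m⁻¹·s²) = kg⁻¹·m⁻¹·s².
Right side:
  N = kg·m/s² = kg·m·s⁻² (force = mass × acceleration).
  So N⁻² = kg⁻²·m⁻²·s⁴.
  F = C/V (capacitance = charge per voltage),
      = A·s/(kg·m²·s⁻³·A⁻¹) (substituting C and V),
      = kg⁻¹·m⁻²·s⁴·A².
  Hz = 1/s = s⁻¹ (frequency is cycles per second).
  Gy = J/kg (absorbed dose = energy per mass),
      = m²·s⁻².
  Bq = 1/s = s⁻¹ (activity is decays per second).
  So Bq⁻¹ = s.
  H = Wb/A (inductance = flux per current),
      = kg·m²·s⁻²·A⁻².
  Combining: N⁻²·F·s⁻⁴·Hz·kg·Gy·m·Bq⁻¹·H = (kg⁻²·m⁻²·s⁴) · (kg⁻¹·m⁻²·s⁴·A²) · s⁻⁴ · s⁻¹ · kg · (m²·s⁻²) · m · s · (kg·m²·s⁻²·A⁻²) = kg⁻¹·m.
Left is kg⁻¹·m⁻¹·s²; right is kg⁻¹·m — different.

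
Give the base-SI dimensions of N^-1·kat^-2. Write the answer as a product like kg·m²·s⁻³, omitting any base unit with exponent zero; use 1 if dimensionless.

N = kg·m·s⁻².
So N⁻¹ = kg⁻¹·m⁻¹·s².
kat = s⁻¹·mol.
So kat⁻² = s²·mol⁻².
Combining: N⁻¹·kat⁻² = (kg⁻¹·m⁻¹·s²) · (s²·mol⁻²) = kg⁻¹·m⁻¹·s⁴·mol⁻².

kg⁻¹·m⁻¹·s⁴·mol⁻²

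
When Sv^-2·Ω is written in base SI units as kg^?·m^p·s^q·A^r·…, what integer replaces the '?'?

1

Sv = J/kg (equivalent dose = energy per mass),
    = m²·s⁻².
So Sv⁻² = m⁻⁴·s⁴.
Ω = V/A (resistance = voltage per current),
    = kg·m²·s⁻³·A⁻².
Combining: Sv⁻²·Ω = (m⁻⁴·s⁴) · (kg·m²·s⁻³·A⁻²) = kg·m⁻²·s·A⁻².
The exponent of kg is 1.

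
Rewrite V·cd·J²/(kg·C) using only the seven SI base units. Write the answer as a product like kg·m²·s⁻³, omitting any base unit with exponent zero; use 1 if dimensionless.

kg²·m⁶·s⁻⁸·A⁻²·cd

V = W/A (potential = power per current),
    = kg·m²·s⁻³·A⁻¹.
C = A·s = s·A (charge = current × time).
So C⁻¹ = s⁻¹·A⁻¹.
J = N·m (work = force × distance),
    = kg·m²·s⁻².
So J² = kg²·m⁴·s⁻⁴.
Combining: kg⁻¹·V·cd·C⁻¹·J² = kg⁻¹ · (kg·m²·s⁻³·A⁻¹) · cd · (s⁻¹·A⁻¹) · (kg²·m⁴·s⁻⁴) = kg²·m⁶·s⁻⁸·A⁻²·cd.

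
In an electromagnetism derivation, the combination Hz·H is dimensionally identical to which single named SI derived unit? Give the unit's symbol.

Hz = 1/s = s⁻¹ (frequency is cycles per second).
H = Wb/A (inductance = flux per current),
    = kg·m²·s⁻²·A⁻².
Combining: Hz·H = s⁻¹ · (kg·m²·s⁻²·A⁻²) = kg·m²·s⁻³·A⁻².
kg·m²·s⁻³·A⁻² is the base-SI form of the ohm.

Ω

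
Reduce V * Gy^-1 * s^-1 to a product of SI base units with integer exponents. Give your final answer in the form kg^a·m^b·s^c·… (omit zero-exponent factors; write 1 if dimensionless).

kg·s⁻²·A⁻¹

V = W/A (potential = power per current),
    = kg·m²·s⁻³·A⁻¹.
Gy = J/kg (absorbed dose = energy per mass),
    = m²·s⁻².
So Gy⁻¹ = m⁻²·s².
Combining: V·Gy⁻¹·s⁻¹ = (kg·m²·s⁻³·A⁻¹) · (m⁻²·s²) · s⁻¹ = kg·s⁻²·A⁻¹.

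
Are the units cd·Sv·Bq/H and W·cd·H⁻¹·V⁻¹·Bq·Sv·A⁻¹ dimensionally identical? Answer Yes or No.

Yes

Left side:
  Sv = m²·s⁻².
  H = kg·m²·s⁻²·A⁻².
  So H⁻¹ = kg⁻¹·m⁻²·s²·A².
  Bq = s⁻¹.
  Combining: cd·Sv·H⁻¹·Bq = cd · (m²·s⁻²) · (kg⁻¹·m⁻²·s²·A²) · s⁻¹ = kg⁻¹·s⁻¹·A²·cd.
Right side:
  W = kg·m²·s⁻³.
  H = kg·m²·s⁻²·A⁻².
  So H⁻¹ = kg⁻¹·m⁻²·s²·A².
  V = kg·m²·s⁻³·A⁻¹.
  So V⁻¹ = kg⁻¹·m⁻²·s³·A.
  Bq = s⁻¹.
  Sv = m²·s⁻².
  Combining: W·cd·H⁻¹·V⁻¹·Bq·Sv·A⁻¹ = (kg·m²·s⁻³) · cd · (kg⁻¹·m⁻²·s²·A²) · (kg⁻¹·m⁻²·s³·A) · s⁻¹ · (m²·s⁻²) · A⁻¹ = kg⁻¹·s⁻¹·A²·cd.
Both reduce to kg⁻¹·s⁻¹·A²·cd.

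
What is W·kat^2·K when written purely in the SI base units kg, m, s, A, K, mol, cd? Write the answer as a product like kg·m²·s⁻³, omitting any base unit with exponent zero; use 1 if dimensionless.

W = kg·m²·s⁻³.
kat = s⁻¹·mol.
So kat² = s⁻²·mol².
Combining: W·kat²·K = (kg·m²·s⁻³) · (s⁻²·mol²) · K = kg·m²·s⁻⁵·K·mol².

kg·m²·s⁻⁵·K·mol²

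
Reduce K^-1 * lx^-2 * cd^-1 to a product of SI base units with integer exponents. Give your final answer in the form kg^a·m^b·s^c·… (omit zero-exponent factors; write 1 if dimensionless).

m⁴·K⁻¹·cd⁻³

lx = m⁻²·cd.
So lx⁻² = m⁴·cd⁻².
Combining: K⁻¹·lx⁻²·cd⁻¹ = K⁻¹ · (m⁴·cd⁻²) · cd⁻¹ = m⁴·K⁻¹·cd⁻³.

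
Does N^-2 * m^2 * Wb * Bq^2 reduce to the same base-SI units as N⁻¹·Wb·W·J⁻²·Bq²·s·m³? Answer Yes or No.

Yes

Left side:
  N = kg·m/s² = kg·m·s⁻² (force = mass × acceleration).
  So N⁻² = kg⁻²·m⁻²·s⁴.
  Wb = V·s (flux: a volt is a weber per second),
      = kg·m²·s⁻²·A⁻¹.
  Bq = 1/s = s⁻¹ (activity is decays per second).
  So Bq² = s⁻².
  Combining: N⁻²·m²·Wb·Bq² = (kg⁻²·m⁻²·s⁴) · m² · (kg·m²·s⁻²·A⁻¹) · s⁻² = kg⁻¹·m²·A⁻¹.
Right side:
  N = kg·m/s² = kg·m·s⁻² (force = mass × acceleration).
  So N⁻¹ = kg⁻¹·m⁻¹·s².
  Wb = V·s (flux: a volt is a weber per second),
      = kg·m²·s⁻²·A⁻¹.
  W = J/s (power = energy per time),
      = kg·m²·s⁻³.
  J = N·m (work = force × distance),
      = kg·m²·s⁻².
  So J⁻² = kg⁻²·m⁻⁴·s⁴.
  Bq = 1/s = s⁻¹ (activity is decays per second).
  So Bq² = s⁻².
  Combining: N⁻¹·Wb·W·J⁻²·Bq²·s·m³ = (kg⁻¹·m⁻¹·s²) · (kg·m²·s⁻²·A⁻¹) · (kg·m²·s⁻³) · (kg⁻²·m⁻⁴·s⁴) · s⁻² · s · m³ = kg⁻¹·m²·A⁻¹.
Both reduce to kg⁻¹·m²·A⁻¹.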